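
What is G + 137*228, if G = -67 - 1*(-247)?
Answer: 31416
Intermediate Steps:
G = 180 (G = -67 + 247 = 180)
G + 137*228 = 180 + 137*228 = 180 + 31236 = 31416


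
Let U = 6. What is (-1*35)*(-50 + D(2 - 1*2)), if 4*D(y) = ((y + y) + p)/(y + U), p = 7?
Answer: 41755/24 ≈ 1739.8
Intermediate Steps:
D(y) = (7 + 2*y)/(4*(6 + y)) (D(y) = (((y + y) + 7)/(y + 6))/4 = ((2*y + 7)/(6 + y))/4 = ((7 + 2*y)/(6 + y))/4 = (7 + 2*y)/(4*(6 + y)))
(-1*35)*(-50 + D(2 - 1*2)) = (-1*35)*(-50 + (7 + 2*(2 - 1*2))/(4*(6 + (2 - 1*2)))) = -35*(-50 + (7 + 2*(2 - 2))/(4*(6 + (2 - 2)))) = -35*(-50 + (7 + 2*0)/(4*(6 + 0))) = -35*(-50 + (¼)*(7 + 0)/6) = -35*(-50 + (¼)*(⅙)*7) = -35*(-50 + 7/24) = -35*(-1193/24) = 41755/24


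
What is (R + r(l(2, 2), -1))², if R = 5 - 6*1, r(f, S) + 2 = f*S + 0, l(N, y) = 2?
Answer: 25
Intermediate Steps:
r(f, S) = -2 + S*f (r(f, S) = -2 + (f*S + 0) = -2 + (S*f + 0) = -2 + S*f)
R = -1 (R = 5 - 6 = -1)
(R + r(l(2, 2), -1))² = (-1 + (-2 - 1*2))² = (-1 + (-2 - 2))² = (-1 - 4)² = (-5)² = 25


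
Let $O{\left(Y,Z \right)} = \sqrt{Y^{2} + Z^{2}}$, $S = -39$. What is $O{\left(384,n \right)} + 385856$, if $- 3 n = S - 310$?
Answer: $385856 + \frac{\sqrt{1448905}}{3} \approx 3.8626 \cdot 10^{5}$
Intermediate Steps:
$n = \frac{349}{3}$ ($n = - \frac{-39 - 310}{3} = \left(- \frac{1}{3}\right) \left(-349\right) = \frac{349}{3} \approx 116.33$)
$O{\left(384,n \right)} + 385856 = \sqrt{384^{2} + \left(\frac{349}{3}\right)^{2}} + 385856 = \sqrt{147456 + \frac{121801}{9}} + 385856 = \sqrt{\frac{1448905}{9}} + 385856 = \frac{\sqrt{1448905}}{3} + 385856 = 385856 + \frac{\sqrt{1448905}}{3}$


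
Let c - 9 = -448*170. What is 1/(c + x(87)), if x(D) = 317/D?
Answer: -87/6624820 ≈ -1.3132e-5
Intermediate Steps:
c = -76151 (c = 9 - 448*170 = 9 - 76160 = -76151)
1/(c + x(87)) = 1/(-76151 + 317/87) = 1/(-6624820/87) = -87/6624820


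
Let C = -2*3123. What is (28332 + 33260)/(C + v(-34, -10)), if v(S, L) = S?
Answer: -7699/785 ≈ -9.8076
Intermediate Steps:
C = -6246
(28332 + 33260)/(C + v(-34, -10)) = (28332 + 33260)/(-6246 - 34) = 61592/(-6280) = 61592*(-1/6280) = -7699/785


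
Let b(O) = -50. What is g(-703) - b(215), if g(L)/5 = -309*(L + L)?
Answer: 2172320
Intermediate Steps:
g(L) = -3090*L (g(L) = 5*(-309*(L + L)) = 5*(-618*L) = -3090*L)
g(-703) - b(215) = -3090*(-703) - 1*(-50) = 2172270 + 50 = 2172320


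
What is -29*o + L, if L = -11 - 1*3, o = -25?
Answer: 711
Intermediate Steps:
L = -14 (L = -11 - 3 = -14)
-29*o + L = -29*(-25) - 14 = 725 - 14 = 711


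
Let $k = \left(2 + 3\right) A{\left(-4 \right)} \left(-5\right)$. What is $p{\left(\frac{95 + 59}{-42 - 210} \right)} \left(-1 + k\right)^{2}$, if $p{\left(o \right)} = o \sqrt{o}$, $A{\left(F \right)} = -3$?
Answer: $- \frac{15059 i \sqrt{22}}{27} \approx - 2616.0 i$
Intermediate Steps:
$k = 75$ ($k = \left(2 + 3\right) \left(-3\right) \left(-5\right) = 5 \left(-3\right) \left(-5\right) = \left(-15\right) \left(-5\right) = 75$)
$p{\left(o \right)} = o^{\frac{3}{2}}$
$p{\left(\frac{95 + 59}{-42 - 210} \right)} \left(-1 + k\right)^{2} = \left(\frac{95 + 59}{-42 - 210}\right)^{\frac{3}{2}} \left(-1 + 75\right)^{2} = \left(\frac{154}{-252}\right)^{\frac{3}{2}} \cdot 74^{2} = \left(154 \left(- \frac{1}{252}\right)\right)^{\frac{3}{2}} \cdot 5476 = \left(- \frac{11}{18}\right)^{\frac{3}{2}} \cdot 5476 = - \frac{11 i \sqrt{22}}{108} \cdot 5476 = - \frac{15059 i \sqrt{22}}{27}$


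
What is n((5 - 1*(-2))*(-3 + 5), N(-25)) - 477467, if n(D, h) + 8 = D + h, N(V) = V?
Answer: -477486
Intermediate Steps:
n(D, h) = -8 + D + h (n(D, h) = -8 + (D + h) = -8 + D + h)
n((5 - 1*(-2))*(-3 + 5), N(-25)) - 477467 = (-8 + (5 - 1*(-2))*(-3 + 5) - 25) - 477467 = (-8 + (5 + 2)*2 - 25) - 477467 = (-8 + 7*2 - 25) - 477467 = (-8 + 14 - 25) - 477467 = -19 - 477467 = -477486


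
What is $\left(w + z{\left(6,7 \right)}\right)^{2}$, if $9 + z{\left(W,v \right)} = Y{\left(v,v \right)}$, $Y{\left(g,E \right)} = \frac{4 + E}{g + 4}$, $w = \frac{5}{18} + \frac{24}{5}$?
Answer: $\frac{69169}{8100} \approx 8.5394$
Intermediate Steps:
$w = \frac{457}{90}$ ($w = 5 \cdot \frac{1}{18} + 24 \cdot \frac{1}{5} = \frac{5}{18} + \frac{24}{5} = \frac{457}{90} \approx 5.0778$)
$Y{\left(g,E \right)} = \frac{4 + E}{4 + g}$
$z{\left(W,v \right)} = -8$ ($z{\left(W,v \right)} = -9 + \frac{4 + v}{4 + v} = -9 + 1 = -8$)
$\left(w + z{\left(6,7 \right)}\right)^{2} = \left(\frac{457}{90} - 8\right)^{2} = \left(- \frac{263}{90}\right)^{2} = \frac{69169}{8100}$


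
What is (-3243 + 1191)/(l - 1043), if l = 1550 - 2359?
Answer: 513/463 ≈ 1.1080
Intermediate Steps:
l = -809
(-3243 + 1191)/(l - 1043) = (-3243 + 1191)/(-809 - 1043) = -2052/(-1852) = -2052*(-1/1852) = 513/463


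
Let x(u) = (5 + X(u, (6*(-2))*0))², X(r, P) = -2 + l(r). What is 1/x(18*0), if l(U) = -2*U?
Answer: ⅑ ≈ 0.11111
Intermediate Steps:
X(r, P) = -2 - 2*r
x(u) = (3 - 2*u)² (x(u) = (5 + (-2 - 2*u))² = (3 - 2*u)²)
1/x(18*0) = 1/((-3 + 2*(18*0))²) = 1/((-3 + 2*0)²) = 1/((-3 + 0)²) = 1/((-3)²) = 1/9 = ⅑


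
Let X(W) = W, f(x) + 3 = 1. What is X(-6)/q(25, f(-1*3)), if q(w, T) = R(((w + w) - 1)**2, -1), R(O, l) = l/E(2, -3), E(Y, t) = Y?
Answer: 12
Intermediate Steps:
f(x) = -2 (f(x) = -3 + 1 = -2)
R(O, l) = l/2
q(w, T) = -1/2 (q(w, T) = (1/2)*(-1) = -1/2)
X(-6)/q(25, f(-1*3)) = -6/(-1/2) = -6*(-2) = 12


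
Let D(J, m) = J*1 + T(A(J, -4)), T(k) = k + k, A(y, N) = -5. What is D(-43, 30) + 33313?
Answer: 33260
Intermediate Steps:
T(k) = 2*k
D(J, m) = -10 + J (D(J, m) = J*1 + 2*(-5) = J - 10 = -10 + J)
D(-43, 30) + 33313 = (-10 - 43) + 33313 = -53 + 33313 = 33260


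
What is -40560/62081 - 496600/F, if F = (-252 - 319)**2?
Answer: -44053647560/20240951321 ≈ -2.1765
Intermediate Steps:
F = 326041 (F = (-571)**2 = 326041)
-40560/62081 - 496600/F = -40560/62081 - 496600/326041 = -44053647560/20240951321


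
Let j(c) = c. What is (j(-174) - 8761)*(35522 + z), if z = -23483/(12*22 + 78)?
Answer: -108337241335/342 ≈ -3.1678e+8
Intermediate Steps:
z = -23483/342 (z = -23483/(264 + 78) = -23483/342 ≈ -68.664)
(j(-174) - 8761)*(35522 + z) = (-174 - 8761)*(35522 - 23483/342) = -8935*12125041/342 = -108337241335/342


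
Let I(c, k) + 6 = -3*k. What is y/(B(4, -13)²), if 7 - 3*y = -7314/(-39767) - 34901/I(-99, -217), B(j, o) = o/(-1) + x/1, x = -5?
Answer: 33972577/107059680 ≈ 0.31732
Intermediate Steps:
I(c, k) = -6 - 3*k
B(j, o) = -5 - o (B(j, o) = o/(-1) - 5/1 = o*(-1) - 5*1 = -o - 5 = -5 - o)
y = 67945154/3345615 (y = 7/3 - (-7314/(-39767) - 34901/(-6 - 3*(-217)))/3 = 7/3 - (-7314*(-1/39767) - 34901/(-6 + 651))/3 = 7/3 - (318/1729 - 34901/645)/3 = 7/3 - ⅓*(-60138719/1115205) = 7/3 + 60138719/3345615 = 67945154/3345615 ≈ 20.309)
y/(B(4, -13)²) = 67945154/(3345615*((-5 - 1*(-13))²)) = 67945154/(3345615*((-5 + 13)²)) = 67945154/(3345615*(8²)) = (67945154/3345615)/64 = (67945154/3345615)*(1/64) = 33972577/107059680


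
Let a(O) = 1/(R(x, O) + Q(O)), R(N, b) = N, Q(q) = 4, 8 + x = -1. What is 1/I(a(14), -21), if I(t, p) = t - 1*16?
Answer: -5/81 ≈ -0.061728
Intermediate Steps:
x = -9 (x = -8 - 1 = -9)
a(O) = -⅕ (a(O) = 1/(-9 + 4) = 1/(-5) = -⅕)
I(t, p) = -16 + t (I(t, p) = t - 16 = -16 + t)
1/I(a(14), -21) = 1/(-16 - ⅕) = 1/(-81/5) = -5/81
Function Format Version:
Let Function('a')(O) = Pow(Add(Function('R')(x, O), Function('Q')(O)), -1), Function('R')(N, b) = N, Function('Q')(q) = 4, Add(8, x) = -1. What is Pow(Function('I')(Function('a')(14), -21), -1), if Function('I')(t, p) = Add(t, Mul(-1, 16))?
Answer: Rational(-5, 81) ≈ -0.061728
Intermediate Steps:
x = -9 (x = Add(-8, -1) = -9)
Function('a')(O) = Rational(-1, 5) (Function('a')(O) = Pow(Add(-9, 4), -1) = Pow(-5, -1) = Rational(-1, 5))
Function('I')(t, p) = Add(-16, t) (Function('I')(t, p) = Add(t, -16) = Add(-16, t))
Pow(Function('I')(Function('a')(14), -21), -1) = Pow(Add(-16, Rational(-1, 5)), -1) = Pow(Rational(-81, 5), -1) = Rational(-5, 81)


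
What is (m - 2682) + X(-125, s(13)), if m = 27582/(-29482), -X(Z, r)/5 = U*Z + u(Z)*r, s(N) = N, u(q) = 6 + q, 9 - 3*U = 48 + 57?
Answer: -220347518/14741 ≈ -14948.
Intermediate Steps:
U = -32 (U = 3 - (48 + 57)/3 = 3 - ⅓*105 = 3 - 35 = -32)
X(Z, r) = 160*Z - 5*r*(6 + Z) (X(Z, r) = -5*(-32*Z + (6 + Z)*r) = -5*(-32*Z + r*(6 + Z)) = 160*Z - 5*r*(6 + Z))
m = -13791/14741 (m = 27582*(-1/29482) = -13791/14741 ≈ -0.93555)
(m - 2682) + X(-125, s(13)) = (-13791/14741 - 2682) + (160*(-125) - 5*13*(6 - 125)) = -39549153/14741 + (-20000 - 5*13*(-119)) = -39549153/14741 + (-20000 + 7735) = -39549153/14741 - 12265 = -220347518/14741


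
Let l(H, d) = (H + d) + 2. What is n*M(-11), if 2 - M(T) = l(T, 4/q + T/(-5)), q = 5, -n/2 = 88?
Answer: -1408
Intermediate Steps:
n = -176 (n = -2*88 = -176)
l(H, d) = 2 + H + d
M(T) = -⅘ - 4*T/5 (M(T) = 2 - (2 + T + (4/5 + T/(-5))) = 2 - (2 + T + (4*(⅕) + T*(-⅕))) = 2 - (2 + T + (⅘ - T/5)) = 2 - (14/5 + 4*T/5) = 2 + (-14/5 - 4*T/5) = -⅘ - 4*T/5)
n*M(-11) = -176*(-⅘ - ⅘*(-11)) = -176*(-⅘ + 44/5) = -176*8 = -1408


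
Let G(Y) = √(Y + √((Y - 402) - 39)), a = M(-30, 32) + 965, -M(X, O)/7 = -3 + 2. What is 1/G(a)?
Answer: √3/(3*√(324 + √59)) ≈ 0.031701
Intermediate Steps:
M(X, O) = 7 (M(X, O) = -7*(-3 + 2) = -7*(-1) = 7)
a = 972 (a = 7 + 965 = 972)
G(Y) = √(Y + √(-441 + Y)) (G(Y) = √(Y + √((-402 + Y) - 39)) = √(Y + √(-441 + Y)))
1/G(a) = 1/(√(972 + √(-441 + 972))) = 1/(√(972 + √531)) = 1/(√(972 + 3*√59)) = (972 + 3*√59)^(-½)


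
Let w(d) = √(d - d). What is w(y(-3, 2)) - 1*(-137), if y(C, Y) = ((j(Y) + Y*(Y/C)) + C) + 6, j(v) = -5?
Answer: 137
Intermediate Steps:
y(C, Y) = 1 + C + Y²/C (y(C, Y) = ((-5 + Y*(Y/C)) + C) + 6 = ((-5 + Y²/C) + C) + 6 = (-5 + C + Y²/C) + 6 = 1 + C + Y²/C)
w(d) = 0 (w(d) = √0 = 0)
w(y(-3, 2)) - 1*(-137) = 0 - 1*(-137) = 0 + 137 = 137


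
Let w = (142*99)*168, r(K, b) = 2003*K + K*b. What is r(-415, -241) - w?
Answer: -3092974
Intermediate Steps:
w = 2361744 (w = 14058*168 = 2361744)
r(-415, -241) - w = -415*(2003 - 241) - 1*2361744 = -415*1762 - 2361744 = -731230 - 2361744 = -3092974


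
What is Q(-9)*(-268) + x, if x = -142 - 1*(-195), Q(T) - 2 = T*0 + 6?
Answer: -2091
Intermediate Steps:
Q(T) = 8 (Q(T) = 2 + (T*0 + 6) = 2 + (0 + 6) = 2 + 6 = 8)
x = 53 (x = -142 + 195 = 53)
Q(-9)*(-268) + x = 8*(-268) + 53 = -2144 + 53 = -2091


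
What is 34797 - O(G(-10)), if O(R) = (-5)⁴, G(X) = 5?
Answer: 34172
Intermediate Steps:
O(R) = 625
34797 - O(G(-10)) = 34797 - 1*625 = 34797 - 625 = 34172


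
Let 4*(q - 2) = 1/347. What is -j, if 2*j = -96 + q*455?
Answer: -1130287/2776 ≈ -407.16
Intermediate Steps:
q = 2777/1388 (q = 2 + (¼)/347 = 2 + (¼)*(1/347) = 2 + 1/1388 = 2777/1388 ≈ 2.0007)
j = 1130287/2776 (j = (-96 + (2777/1388)*455)/2 = (-96 + 1263535/1388)/2 = (½)*(1130287/1388) = 1130287/2776 ≈ 407.16)
-j = -1*1130287/2776 = -1130287/2776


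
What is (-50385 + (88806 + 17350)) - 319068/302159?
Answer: 16851390521/302159 ≈ 55770.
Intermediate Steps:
(-50385 + (88806 + 17350)) - 319068/302159 = (-50385 + 106156) - 319068*1/302159 = 55771 - 319068/302159 = 16851390521/302159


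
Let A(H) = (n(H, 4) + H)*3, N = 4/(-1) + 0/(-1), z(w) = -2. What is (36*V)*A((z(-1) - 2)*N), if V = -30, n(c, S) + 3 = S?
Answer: -55080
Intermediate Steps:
N = -4 (N = 4*(-1) + 0*(-1) = -4 + 0 = -4)
n(c, S) = -3 + S
A(H) = 3 + 3*H (A(H) = ((-3 + 4) + H)*3 = (1 + H)*3 = 3 + 3*H)
(36*V)*A((z(-1) - 2)*N) = (36*(-30))*(3 + 3*((-2 - 2)*(-4))) = -1080*(3 + 3*(-4*(-4))) = -1080*(3 + 3*16) = -1080*(3 + 48) = -1080*51 = -55080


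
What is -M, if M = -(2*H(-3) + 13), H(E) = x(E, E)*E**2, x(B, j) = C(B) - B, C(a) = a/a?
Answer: 85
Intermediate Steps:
C(a) = 1
x(B, j) = 1 - B
H(E) = E**2*(1 - E) (H(E) = (1 - E)*E**2 = E**2*(1 - E))
M = -85 (M = -(2*((-3)**2*(1 - 1*(-3))) + 13) = -(2*(9*(1 + 3)) + 13) = -(2*(9*4) + 13) = -(2*36 + 13) = -(72 + 13) = -1*85 = -85)
-M = -1*(-85) = 85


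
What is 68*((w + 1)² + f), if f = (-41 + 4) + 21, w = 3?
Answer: 0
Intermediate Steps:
f = -16 (f = -37 + 21 = -16)
68*((w + 1)² + f) = 68*((3 + 1)² - 16) = 68*(4² - 16) = 68*(16 - 16) = 68*0 = 0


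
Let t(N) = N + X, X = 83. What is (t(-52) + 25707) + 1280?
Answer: 27018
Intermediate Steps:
t(N) = 83 + N (t(N) = N + 83 = 83 + N)
(t(-52) + 25707) + 1280 = ((83 - 52) + 25707) + 1280 = (31 + 25707) + 1280 = 25738 + 1280 = 27018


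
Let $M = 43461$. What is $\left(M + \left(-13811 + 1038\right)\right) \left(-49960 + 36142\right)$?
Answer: $-424046784$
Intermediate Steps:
$\left(M + \left(-13811 + 1038\right)\right) \left(-49960 + 36142\right) = \left(43461 + \left(-13811 + 1038\right)\right) \left(-49960 + 36142\right) = \left(43461 - 12773\right) \left(-13818\right) = 30688 \left(-13818\right) = -424046784$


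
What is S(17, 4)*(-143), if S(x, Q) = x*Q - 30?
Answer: -5434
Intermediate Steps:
S(x, Q) = -30 + Q*x (S(x, Q) = Q*x - 30 = -30 + Q*x)
S(17, 4)*(-143) = (-30 + 4*17)*(-143) = (-30 + 68)*(-143) = 38*(-143) = -5434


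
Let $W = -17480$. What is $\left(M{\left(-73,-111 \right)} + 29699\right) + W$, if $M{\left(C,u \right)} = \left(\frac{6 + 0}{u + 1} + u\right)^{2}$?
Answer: $\frac{74270139}{3025} \approx 24552.0$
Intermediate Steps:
$M{\left(C,u \right)} = \left(u + \frac{6}{1 + u}\right)^{2}$ ($M{\left(C,u \right)} = \left(\frac{6}{1 + u} + u\right)^{2} = \left(u + \frac{6}{1 + u}\right)^{2}$)
$\left(M{\left(-73,-111 \right)} + 29699\right) + W = \left(\frac{\left(6 - 111 + \left(-111\right)^{2}\right)^{2}}{\left(1 - 111\right)^{2}} + 29699\right) - 17480 = \left(\frac{\left(6 - 111 + 12321\right)^{2}}{12100} + 29699\right) - 17480 = \left(\frac{12216^{2}}{12100} + 29699\right) - 17480 = \left(\frac{1}{12100} \cdot 149230656 + 29699\right) - 17480 = \left(\frac{37307664}{3025} + 29699\right) - 17480 = \frac{127147139}{3025} - 17480 = \frac{74270139}{3025}$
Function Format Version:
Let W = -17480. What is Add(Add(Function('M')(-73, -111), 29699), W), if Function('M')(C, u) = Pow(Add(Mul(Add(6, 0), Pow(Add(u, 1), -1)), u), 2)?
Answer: Rational(74270139, 3025) ≈ 24552.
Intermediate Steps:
Function('M')(C, u) = Pow(Add(u, Mul(6, Pow(Add(1, u), -1))), 2) (Function('M')(C, u) = Pow(Add(Mul(6, Pow(Add(1, u), -1)), u), 2) = Pow(Add(u, Mul(6, Pow(Add(1, u), -1))), 2))
Add(Add(Function('M')(-73, -111), 29699), W) = Add(Add(Mul(Pow(Add(1, -111), -2), Pow(Add(6, -111, Pow(-111, 2)), 2)), 29699), -17480) = Add(Add(Mul(Pow(-110, -2), Pow(Add(6, -111, 12321), 2)), 29699), -17480) = Add(Add(Mul(Rational(1, 12100), Pow(12216, 2)), 29699), -17480) = Add(Add(Mul(Rational(1, 12100), 149230656), 29699), -17480) = Add(Add(Rational(37307664, 3025), 29699), -17480) = Add(Rational(127147139, 3025), -17480) = Rational(74270139, 3025)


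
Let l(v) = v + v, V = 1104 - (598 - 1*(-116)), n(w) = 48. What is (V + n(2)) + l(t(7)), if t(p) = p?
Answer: 452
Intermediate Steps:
V = 390 (V = 1104 - (598 + 116) = 1104 - 1*714 = 1104 - 714 = 390)
l(v) = 2*v
(V + n(2)) + l(t(7)) = (390 + 48) + 2*7 = 438 + 14 = 452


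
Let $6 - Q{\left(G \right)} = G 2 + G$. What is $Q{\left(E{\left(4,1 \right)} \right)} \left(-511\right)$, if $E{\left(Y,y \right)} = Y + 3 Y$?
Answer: $21462$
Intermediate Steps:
$E{\left(Y,y \right)} = 4 Y$
$Q{\left(G \right)} = 6 - 3 G$ ($Q{\left(G \right)} = 6 - \left(G 2 + G\right) = 6 - \left(2 G + G\right) = 6 - 3 G$)
$Q{\left(E{\left(4,1 \right)} \right)} \left(-511\right) = \left(6 - 3 \cdot 4 \cdot 4\right) \left(-511\right) = \left(6 - 48\right) \left(-511\right) = \left(-42\right) \left(-511\right) = 21462$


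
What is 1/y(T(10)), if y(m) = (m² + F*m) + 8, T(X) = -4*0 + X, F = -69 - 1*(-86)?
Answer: 1/278 ≈ 0.0035971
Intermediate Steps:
F = 17 (F = -69 + 86 = 17)
T(X) = X (T(X) = 0 + X = X)
y(m) = 8 + m² + 17*m (y(m) = (m² + 17*m) + 8 = 8 + m² + 17*m)
1/y(T(10)) = 1/(8 + 10² + 17*10) = 1/(8 + 100 + 170) = 1/278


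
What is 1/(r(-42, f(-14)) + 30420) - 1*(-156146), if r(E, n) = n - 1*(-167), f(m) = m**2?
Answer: 4806642319/30783 ≈ 1.5615e+5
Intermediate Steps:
r(E, n) = 167 + n (r(E, n) = n + 167 = 167 + n)
1/(r(-42, f(-14)) + 30420) - 1*(-156146) = 1/((167 + (-14)**2) + 30420) - 1*(-156146) = 1/((167 + 196) + 30420) + 156146 = 1/(363 + 30420) + 156146 = 1/30783 + 156146 = 4806642319/30783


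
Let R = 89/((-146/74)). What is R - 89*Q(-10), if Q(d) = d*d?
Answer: -652993/73 ≈ -8945.1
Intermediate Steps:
Q(d) = d²
R = -3293/73 (R = 89/((-146*1/74)) = 89/(-73/37) = 89*(-37/73) = -3293/73 ≈ -45.110)
R - 89*Q(-10) = -3293/73 - 89*(-10)² = -3293/73 - 89*100 = -3293/73 - 8900 = -652993/73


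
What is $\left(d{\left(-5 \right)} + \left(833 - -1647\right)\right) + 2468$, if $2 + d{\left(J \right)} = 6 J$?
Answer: $4916$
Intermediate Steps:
$d{\left(J \right)} = -2 + 6 J$
$\left(d{\left(-5 \right)} + \left(833 - -1647\right)\right) + 2468 = \left(\left(-2 + 6 \left(-5\right)\right) + \left(833 - -1647\right)\right) + 2468 = \left(\left(-2 - 30\right) + \left(833 + 1647\right)\right) + 2468 = \left(-32 + 2480\right) + 2468 = 2448 + 2468 = 4916$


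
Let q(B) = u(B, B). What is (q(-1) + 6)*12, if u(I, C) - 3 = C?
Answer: 96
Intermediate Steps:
u(I, C) = 3 + C
q(B) = 3 + B
(q(-1) + 6)*12 = ((3 - 1) + 6)*12 = (2 + 6)*12 = 8*12 = 96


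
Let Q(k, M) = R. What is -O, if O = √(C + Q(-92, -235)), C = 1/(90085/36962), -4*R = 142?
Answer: -I*√1139054738870/180170 ≈ -5.9237*I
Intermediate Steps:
R = -71/2 (R = -¼*142 = -71/2 ≈ -35.500)
Q(k, M) = -71/2
C = 36962/90085 (C = 1/(90085*(1/36962)) = 1/(90085/36962) = 36962/90085 ≈ 0.41030)
O = I*√1139054738870/180170 (O = √(36962/90085 - 71/2) = √(-6322111/180170) = I*√1139054738870/180170 ≈ 5.9237*I)
-O = -I*√1139054738870/180170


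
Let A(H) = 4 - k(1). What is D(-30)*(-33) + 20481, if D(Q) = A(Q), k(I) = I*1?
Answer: 20382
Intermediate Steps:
k(I) = I
A(H) = 3 (A(H) = 4 - 1*1 = 4 - 1 = 3)
D(Q) = 3
D(-30)*(-33) + 20481 = 3*(-33) + 20481 = -99 + 20481 = 20382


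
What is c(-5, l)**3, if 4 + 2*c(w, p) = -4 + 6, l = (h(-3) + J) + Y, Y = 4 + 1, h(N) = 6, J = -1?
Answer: -1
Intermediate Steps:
Y = 5
l = 10 (l = (6 - 1) + 5 = 5 + 5 = 10)
c(w, p) = -1 (c(w, p) = -2 + (-4 + 6)/2 = -2 + (1/2)*2 = -2 + 1 = -1)
c(-5, l)**3 = (-1)**3 = -1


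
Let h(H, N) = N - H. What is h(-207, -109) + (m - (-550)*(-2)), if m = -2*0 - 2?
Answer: -1004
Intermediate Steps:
m = -2 (m = 0 - 2 = -2)
h(-207, -109) + (m - (-550)*(-2)) = (-109 - 1*(-207)) + (-2 - (-550)*(-2)) = (-109 + 207) + (-2 - 55*20) = 98 + (-2 - 1100) = 98 - 1102 = -1004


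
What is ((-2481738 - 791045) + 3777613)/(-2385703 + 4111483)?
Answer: 50483/172578 ≈ 0.29252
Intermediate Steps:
((-2481738 - 791045) + 3777613)/(-2385703 + 4111483) = (-3272783 + 3777613)/1725780 = 504830*(1/1725780) = 50483/172578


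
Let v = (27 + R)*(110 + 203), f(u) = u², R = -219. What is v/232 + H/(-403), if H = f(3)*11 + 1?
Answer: -3030236/11687 ≈ -259.28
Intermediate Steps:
H = 100 (H = 3²*11 + 1 = 9*11 + 1 = 99 + 1 = 100)
v = -60096 (v = (27 - 219)*(110 + 203) = -192*313 = -60096)
v/232 + H/(-403) = -60096/232 + 100/(-403) = -60096*1/232 + 100*(-1/403) = -7512/29 - 100/403 = -3030236/11687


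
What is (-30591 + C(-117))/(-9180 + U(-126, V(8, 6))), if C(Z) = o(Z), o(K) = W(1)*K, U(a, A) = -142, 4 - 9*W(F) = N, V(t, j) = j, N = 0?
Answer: 30643/9322 ≈ 3.2872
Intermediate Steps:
W(F) = 4/9 (W(F) = 4/9 - ⅑*0 = 4/9 + 0 = 4/9)
o(K) = 4*K/9
C(Z) = 4*Z/9
(-30591 + C(-117))/(-9180 + U(-126, V(8, 6))) = (-30591 + (4/9)*(-117))/(-9180 - 142) = (-30591 - 52)/(-9322) = -30643*(-1/9322) = 30643/9322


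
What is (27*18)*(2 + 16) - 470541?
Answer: -461793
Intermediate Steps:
(27*18)*(2 + 16) - 470541 = 486*18 - 470541 = 8748 - 470541 = -461793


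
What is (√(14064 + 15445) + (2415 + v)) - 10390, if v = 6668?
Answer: -1307 + √29509 ≈ -1135.2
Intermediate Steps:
(√(14064 + 15445) + (2415 + v)) - 10390 = (√(14064 + 15445) + (2415 + 6668)) - 10390 = (√29509 + 9083) - 10390 = (9083 + √29509) - 10390 = -1307 + √29509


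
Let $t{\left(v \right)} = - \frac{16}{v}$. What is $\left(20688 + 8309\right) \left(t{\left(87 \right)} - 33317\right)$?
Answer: $- \frac{84050559215}{87} \approx -9.661 \cdot 10^{8}$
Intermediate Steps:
$\left(20688 + 8309\right) \left(t{\left(87 \right)} - 33317\right) = \left(20688 + 8309\right) \left(- \frac{16}{87} - 33317\right) = 28997 \left(\left(-16\right) \frac{1}{87} - 33317\right) = 28997 \left(- \frac{16}{87} - 33317\right) = 28997 \left(- \frac{2898595}{87}\right) = - \frac{84050559215}{87}$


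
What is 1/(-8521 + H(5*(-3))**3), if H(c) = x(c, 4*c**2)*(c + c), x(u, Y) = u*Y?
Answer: 1/66430124999991479 ≈ 1.5053e-17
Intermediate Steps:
x(u, Y) = Y*u
H(c) = 8*c**4 (H(c) = ((4*c**2)*c)*(c + c) = (4*c**3)*(2*c) = 8*c**4)
1/(-8521 + H(5*(-3))**3) = 1/(-8521 + (8*(5*(-3))**4)**3) = 1/(-8521 + (8*(-15)**4)**3) = 1/(-8521 + (8*50625)**3) = 1/(-8521 + 405000**3) = 1/(-8521 + 66430125000000000) = 1/66430124999991479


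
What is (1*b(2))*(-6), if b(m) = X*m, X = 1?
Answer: -12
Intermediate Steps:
b(m) = m (b(m) = 1*m = m)
(1*b(2))*(-6) = (1*2)*(-6) = 2*(-6) = -12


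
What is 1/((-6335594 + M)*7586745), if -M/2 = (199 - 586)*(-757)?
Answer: -1/52511746558440 ≈ -1.9043e-14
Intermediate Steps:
M = -585918 (M = -2*(199 - 586)*(-757) = -(-774)*(-757) = -2*292959 = -585918)
1/((-6335594 + M)*7586745) = 1/(-6335594 - 585918*7586745) = (1/7586745)/(-6921512) = -1/6921512*1/7586745 = -1/52511746558440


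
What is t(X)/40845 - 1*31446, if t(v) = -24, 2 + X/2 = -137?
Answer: -428137298/13615 ≈ -31446.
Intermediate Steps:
X = -278 (X = -4 + 2*(-137) = -4 - 274 = -278)
t(X)/40845 - 1*31446 = -24/40845 - 1*31446 = -24*1/40845 - 31446 = -8/13615 - 31446 = -428137298/13615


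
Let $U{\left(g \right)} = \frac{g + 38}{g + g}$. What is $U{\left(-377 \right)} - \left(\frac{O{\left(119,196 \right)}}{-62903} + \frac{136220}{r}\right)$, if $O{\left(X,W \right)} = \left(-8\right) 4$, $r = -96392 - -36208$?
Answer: $\frac{483917382476}{178403664413} \approx 2.7125$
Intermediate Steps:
$U{\left(g \right)} = \frac{38 + g}{2 g}$
$r = -60184$ ($r = -96392 + 36208 = -60184$)
$O{\left(X,W \right)} = -32$
$U{\left(-377 \right)} - \left(\frac{O{\left(119,196 \right)}}{-62903} + \frac{136220}{r}\right) = \frac{38 - 377}{2 \left(-377\right)} - \left(- \frac{32}{-62903} + \frac{136220}{-60184}\right) = \frac{1}{2} \left(- \frac{1}{377}\right) \left(-339\right) - \left(\left(-32\right) \left(- \frac{1}{62903}\right) + 136220 \left(- \frac{1}{60184}\right)\right) = \frac{339}{754} - \left(\frac{32}{62903} - \frac{34055}{15046}\right) = \frac{339}{754} - - \frac{2141680193}{946438538} = \frac{339}{754} + \frac{2141680193}{946438538} = \frac{483917382476}{178403664413}$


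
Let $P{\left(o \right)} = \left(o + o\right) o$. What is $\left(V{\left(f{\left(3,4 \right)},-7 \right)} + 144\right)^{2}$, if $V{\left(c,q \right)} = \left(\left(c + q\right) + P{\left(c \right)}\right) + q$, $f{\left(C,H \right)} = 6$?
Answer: $43264$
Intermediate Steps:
$P{\left(o \right)} = 2 o^{2}$ ($P{\left(o \right)} = 2 o o = 2 o^{2}$)
$V{\left(c,q \right)} = c + 2 q + 2 c^{2}$ ($V{\left(c,q \right)} = \left(\left(c + q\right) + 2 c^{2}\right) + q = \left(c + q + 2 c^{2}\right) + q = c + 2 q + 2 c^{2}$)
$\left(V{\left(f{\left(3,4 \right)},-7 \right)} + 144\right)^{2} = \left(\left(6 + 2 \left(-7\right) + 2 \cdot 6^{2}\right) + 144\right)^{2} = \left(\left(6 - 14 + 2 \cdot 36\right) + 144\right)^{2} = \left(\left(6 - 14 + 72\right) + 144\right)^{2} = \left(64 + 144\right)^{2} = 208^{2} = 43264$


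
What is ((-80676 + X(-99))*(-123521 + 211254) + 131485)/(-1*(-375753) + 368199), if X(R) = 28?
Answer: -7075359499/743952 ≈ -9510.5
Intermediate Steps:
((-80676 + X(-99))*(-123521 + 211254) + 131485)/(-1*(-375753) + 368199) = ((-80676 + 28)*(-123521 + 211254) + 131485)/(-1*(-375753) + 368199) = (-80648*87733 + 131485)/(375753 + 368199) = (-7075490984 + 131485)/743952 = -7075359499*1/743952 = -7075359499/743952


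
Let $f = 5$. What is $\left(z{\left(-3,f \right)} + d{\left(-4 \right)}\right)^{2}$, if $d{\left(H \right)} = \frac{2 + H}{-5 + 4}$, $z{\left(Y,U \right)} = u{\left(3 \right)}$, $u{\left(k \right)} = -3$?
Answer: $1$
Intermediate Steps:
$z{\left(Y,U \right)} = -3$
$d{\left(H \right)} = -2 - H$ ($d{\left(H \right)} = \frac{2 + H}{-1} = \left(2 + H\right) \left(-1\right) = -2 - H$)
$\left(z{\left(-3,f \right)} + d{\left(-4 \right)}\right)^{2} = \left(-3 - -2\right)^{2} = \left(-3 + \left(-2 + 4\right)\right)^{2} = \left(-3 + 2\right)^{2} = \left(-1\right)^{2} = 1$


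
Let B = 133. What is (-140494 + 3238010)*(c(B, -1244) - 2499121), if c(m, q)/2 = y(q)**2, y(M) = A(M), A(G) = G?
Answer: 1845967757716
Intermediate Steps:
y(M) = M
c(m, q) = 2*q**2
(-140494 + 3238010)*(c(B, -1244) - 2499121) = (-140494 + 3238010)*(2*(-1244)**2 - 2499121) = 3097516*(2*1547536 - 2499121) = 3097516*(3095072 - 2499121) = 3097516*595951 = 1845967757716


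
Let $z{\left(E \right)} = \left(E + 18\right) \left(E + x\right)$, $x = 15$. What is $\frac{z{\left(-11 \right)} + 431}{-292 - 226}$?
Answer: $- \frac{459}{518} \approx -0.8861$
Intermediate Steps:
$z{\left(E \right)} = \left(15 + E\right) \left(18 + E\right)$ ($z{\left(E \right)} = \left(E + 18\right) \left(E + 15\right) = \left(18 + E\right) \left(15 + E\right) = \left(15 + E\right) \left(18 + E\right)$)
$\frac{z{\left(-11 \right)} + 431}{-292 - 226} = \frac{\left(270 + \left(-11\right)^{2} + 33 \left(-11\right)\right) + 431}{-292 - 226} = \frac{\left(270 + 121 - 363\right) + 431}{-518} = \left(28 + 431\right) \left(- \frac{1}{518}\right) = 459 \left(- \frac{1}{518}\right) = - \frac{459}{518}$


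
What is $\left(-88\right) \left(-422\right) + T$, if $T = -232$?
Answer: $36904$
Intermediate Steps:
$\left(-88\right) \left(-422\right) + T = \left(-88\right) \left(-422\right) - 232 = 37136 - 232 = 36904$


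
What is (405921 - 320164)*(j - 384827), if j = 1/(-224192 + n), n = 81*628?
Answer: -5719970885161393/173324 ≈ -3.3002e+10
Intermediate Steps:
n = 50868
j = -1/173324 (j = 1/(-224192 + 50868) = 1/(-173324) = -1/173324 ≈ -5.7695e-6)
(405921 - 320164)*(j - 384827) = (405921 - 320164)*(-1/173324 - 384827) = 85757*(-66699754949/173324) = -5719970885161393/173324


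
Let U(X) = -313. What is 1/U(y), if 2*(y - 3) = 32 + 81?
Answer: -1/313 ≈ -0.0031949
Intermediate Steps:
y = 119/2 (y = 3 + (32 + 81)/2 = 3 + (1/2)*113 = 3 + 113/2 = 119/2 ≈ 59.500)
1/U(y) = 1/(-313) = -1/313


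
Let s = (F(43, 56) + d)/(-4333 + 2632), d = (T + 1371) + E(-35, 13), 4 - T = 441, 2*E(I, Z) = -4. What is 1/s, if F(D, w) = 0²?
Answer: -1701/932 ≈ -1.8251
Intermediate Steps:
F(D, w) = 0
E(I, Z) = -2 (E(I, Z) = (½)*(-4) = -2)
T = -437 (T = 4 - 1*441 = 4 - 441 = -437)
d = 932 (d = (-437 + 1371) - 2 = 934 - 2 = 932)
s = -932/1701 (s = (0 + 932)/(-4333 + 2632) = 932/(-1701) = 932*(-1/1701) = -932/1701 ≈ -0.54791)
1/s = 1/(-932/1701) = -1701/932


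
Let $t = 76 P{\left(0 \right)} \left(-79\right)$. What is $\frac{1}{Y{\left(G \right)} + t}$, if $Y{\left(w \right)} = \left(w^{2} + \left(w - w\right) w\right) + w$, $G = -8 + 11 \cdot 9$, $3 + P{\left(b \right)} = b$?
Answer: $\frac{1}{26384} \approx 3.7902 \cdot 10^{-5}$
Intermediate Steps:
$P{\left(b \right)} = -3 + b$
$G = 91$ ($G = -8 + 99 = 91$)
$Y{\left(w \right)} = w + w^{2}$ ($Y{\left(w \right)} = \left(w^{2} + 0 w\right) + w = \left(w^{2} + 0\right) + w = w^{2} + w = w + w^{2}$)
$t = 18012$ ($t = 76 \left(-3 + 0\right) \left(-79\right) = 76 \left(-3\right) \left(-79\right) = \left(-228\right) \left(-79\right) = 18012$)
$\frac{1}{Y{\left(G \right)} + t} = \frac{1}{91 \left(1 + 91\right) + 18012} = \frac{1}{91 \cdot 92 + 18012} = \frac{1}{8372 + 18012} = \frac{1}{26384}$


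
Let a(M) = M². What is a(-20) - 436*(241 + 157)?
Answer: -173128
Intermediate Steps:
a(-20) - 436*(241 + 157) = (-20)² - 436*(241 + 157) = 400 - 436*398 = 400 - 173528 = -173128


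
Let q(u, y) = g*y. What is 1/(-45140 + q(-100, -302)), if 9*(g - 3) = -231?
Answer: -3/114884 ≈ -2.6113e-5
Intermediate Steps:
g = -68/3 (g = 3 + (1/9)*(-231) = 3 - 77/3 = -68/3 ≈ -22.667)
q(u, y) = -68*y/3
1/(-45140 + q(-100, -302)) = 1/(-45140 - 68/3*(-302)) = 1/(-45140 + 20536/3) = 1/(-114884/3) = -3/114884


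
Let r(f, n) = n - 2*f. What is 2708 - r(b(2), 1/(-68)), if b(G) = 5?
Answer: 184825/68 ≈ 2718.0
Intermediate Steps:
2708 - r(b(2), 1/(-68)) = 2708 - (1/(-68) - 2*5) = 2708 - (-1/68 - 10) = 2708 - 1*(-681/68) = 2708 + 681/68 = 184825/68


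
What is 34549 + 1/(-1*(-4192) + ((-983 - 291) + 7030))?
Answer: 343693453/9948 ≈ 34549.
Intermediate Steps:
34549 + 1/(-1*(-4192) + ((-983 - 291) + 7030)) = 34549 + 1/(4192 + (-1274 + 7030)) = 34549 + 1/(4192 + 5756) = 34549 + 1/9948 = 343693453/9948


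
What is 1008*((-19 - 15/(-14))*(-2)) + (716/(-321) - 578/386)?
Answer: 2238998275/61953 ≈ 36140.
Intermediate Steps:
1008*((-19 - 15/(-14))*(-2)) + (716/(-321) - 578/386) = 1008*((-19 - 15*(-1/14))*(-2)) + (716*(-1/321) - 578*1/386) = 1008*((-19 + 15/14)*(-2)) + (-716/321 - 289/193) = 1008*(-251/14*(-2)) - 230957/61953 = 1008*(251/7) - 230957/61953 = 36144 - 230957/61953 = 2238998275/61953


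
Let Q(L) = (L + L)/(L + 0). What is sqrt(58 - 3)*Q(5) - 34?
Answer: -34 + 2*sqrt(55) ≈ -19.168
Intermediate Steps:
Q(L) = 2 (Q(L) = (2*L)/L = 2)
sqrt(58 - 3)*Q(5) - 34 = sqrt(58 - 3)*2 - 34 = sqrt(55)*2 - 34 = 2*sqrt(55) - 34 = -34 + 2*sqrt(55)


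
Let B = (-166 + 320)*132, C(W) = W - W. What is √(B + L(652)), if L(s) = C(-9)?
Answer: 22*√42 ≈ 142.58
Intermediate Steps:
C(W) = 0
L(s) = 0
B = 20328 (B = 154*132 = 20328)
√(B + L(652)) = √(20328 + 0) = √20328 = 22*√42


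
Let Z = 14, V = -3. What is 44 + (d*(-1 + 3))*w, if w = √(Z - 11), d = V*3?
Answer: 44 - 18*√3 ≈ 12.823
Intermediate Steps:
d = -9 (d = -3*3 = -9)
w = √3 (w = √(14 - 11) = √3 ≈ 1.7320)
44 + (d*(-1 + 3))*w = 44 + (-9*(-1 + 3))*√3 = 44 + (-9*2)*√3 = 44 - 18*√3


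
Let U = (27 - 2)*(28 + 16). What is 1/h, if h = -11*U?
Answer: -1/12100 ≈ -8.2645e-5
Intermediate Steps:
U = 1100 (U = 25*44 = 1100)
h = -12100 (h = -11*1100 = -12100)
1/h = 1/(-12100) = -1/12100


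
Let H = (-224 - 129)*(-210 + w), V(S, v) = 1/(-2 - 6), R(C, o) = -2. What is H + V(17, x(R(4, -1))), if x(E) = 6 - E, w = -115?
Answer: 917799/8 ≈ 1.1472e+5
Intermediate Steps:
V(S, v) = -1/8 (V(S, v) = 1/(-8) = -1/8)
H = 114725 (H = (-224 - 129)*(-210 - 115) = -353*(-325) = 114725)
H + V(17, x(R(4, -1))) = 114725 - 1/8 = 917799/8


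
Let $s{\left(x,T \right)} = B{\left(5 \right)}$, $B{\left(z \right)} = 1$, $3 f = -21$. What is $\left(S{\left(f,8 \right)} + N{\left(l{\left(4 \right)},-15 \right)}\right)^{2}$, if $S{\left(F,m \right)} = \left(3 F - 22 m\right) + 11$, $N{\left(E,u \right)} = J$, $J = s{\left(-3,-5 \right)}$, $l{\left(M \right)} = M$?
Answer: $34225$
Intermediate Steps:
$f = -7$ ($f = \frac{1}{3} \left(-21\right) = -7$)
$s{\left(x,T \right)} = 1$
$J = 1$
$N{\left(E,u \right)} = 1$
$S{\left(F,m \right)} = 11 - 22 m + 3 F$ ($S{\left(F,m \right)} = \left(- 22 m + 3 F\right) + 11 = 11 - 22 m + 3 F$)
$\left(S{\left(f,8 \right)} + N{\left(l{\left(4 \right)},-15 \right)}\right)^{2} = \left(\left(11 - 176 + 3 \left(-7\right)\right) + 1\right)^{2} = \left(\left(11 - 176 - 21\right) + 1\right)^{2} = \left(-186 + 1\right)^{2} = \left(-185\right)^{2} = 34225$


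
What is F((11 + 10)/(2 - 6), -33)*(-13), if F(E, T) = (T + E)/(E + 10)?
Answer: 1989/19 ≈ 104.68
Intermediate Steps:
F(E, T) = (E + T)/(10 + E)
F((11 + 10)/(2 - 6), -33)*(-13) = (((11 + 10)/(2 - 6) - 33)/(10 + (11 + 10)/(2 - 6)))*(-13) = ((21/(-4) - 33)/(10 + 21/(-4)))*(-13) = ((21*(-1/4) - 33)/(10 + 21*(-1/4)))*(-13) = ((-21/4 - 33)/(10 - 21/4))*(-13) = (-153/4/(19/4))*(-13) = ((4/19)*(-153/4))*(-13) = -153/19*(-13) = 1989/19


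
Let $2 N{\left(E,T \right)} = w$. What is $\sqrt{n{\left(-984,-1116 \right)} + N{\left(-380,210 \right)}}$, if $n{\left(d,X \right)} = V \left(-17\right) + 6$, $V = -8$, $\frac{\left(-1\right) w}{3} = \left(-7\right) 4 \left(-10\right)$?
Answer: $i \sqrt{278} \approx 16.673 i$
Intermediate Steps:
$w = -840$ ($w = - 3 \left(-7\right) 4 \left(-10\right) = - 3 \left(\left(-28\right) \left(-10\right)\right) = \left(-3\right) 280 = -840$)
$N{\left(E,T \right)} = -420$ ($N{\left(E,T \right)} = \frac{1}{2} \left(-840\right) = -420$)
$n{\left(d,X \right)} = 142$ ($n{\left(d,X \right)} = \left(-8\right) \left(-17\right) + 6 = 136 + 6 = 142$)
$\sqrt{n{\left(-984,-1116 \right)} + N{\left(-380,210 \right)}} = \sqrt{142 - 420} = \sqrt{-278} = i \sqrt{278}$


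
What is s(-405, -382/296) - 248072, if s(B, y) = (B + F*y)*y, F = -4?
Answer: -677808309/2738 ≈ -2.4756e+5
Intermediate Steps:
s(B, y) = y*(B - 4*y) (s(B, y) = (B - 4*y)*y = y*(B - 4*y))
s(-405, -382/296) - 248072 = (-382/296)*(-405 - (-1528)/296) - 248072 = (-382*1/296)*(-405 - (-1528)/296) - 248072 = -191*(-405 - 4*(-191/148))/148 - 248072 = -191*(-405 + 191/37)/148 - 248072 = -191/148*(-14794/37) - 248072 = 1412827/2738 - 248072 = -677808309/2738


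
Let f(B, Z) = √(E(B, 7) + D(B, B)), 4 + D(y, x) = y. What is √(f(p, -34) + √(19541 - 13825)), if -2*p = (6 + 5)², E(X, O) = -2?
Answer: √(8*√1429 + 2*I*√266)/2 ≈ 8.7077 + 0.46825*I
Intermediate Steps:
D(y, x) = -4 + y
p = -121/2 (p = -(6 + 5)²/2 = -½*11² = -½*121 = -121/2 ≈ -60.500)
f(B, Z) = √(-6 + B) (f(B, Z) = √(-2 + (-4 + B)) = √(-6 + B))
√(f(p, -34) + √(19541 - 13825)) = √(√(-6 - 121/2) + √(19541 - 13825)) = √(√(-133/2) + √5716) = √(I*√266/2 + 2*√1429) = √(2*√1429 + I*√266/2)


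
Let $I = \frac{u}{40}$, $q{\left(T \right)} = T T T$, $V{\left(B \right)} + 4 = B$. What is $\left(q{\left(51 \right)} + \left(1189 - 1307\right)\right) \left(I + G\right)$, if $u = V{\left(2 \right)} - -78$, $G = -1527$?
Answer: $- \frac{2021260783}{10} \approx -2.0213 \cdot 10^{8}$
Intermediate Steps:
$V{\left(B \right)} = -4 + B$
$u = 76$ ($u = \left(-4 + 2\right) - -78 = -2 + 78 = 76$)
$q{\left(T \right)} = T^{3}$ ($q{\left(T \right)} = T^{2} T = T^{3}$)
$I = \frac{19}{10}$ ($I = \frac{76}{40} = 76 \cdot \frac{1}{40} = \frac{19}{10} \approx 1.9$)
$\left(q{\left(51 \right)} + \left(1189 - 1307\right)\right) \left(I + G\right) = \left(51^{3} + \left(1189 - 1307\right)\right) \left(\frac{19}{10} - 1527\right) = \left(132651 + \left(1189 - 1307\right)\right) \left(- \frac{15251}{10}\right) = \left(132651 - 118\right) \left(- \frac{15251}{10}\right) = 132533 \left(- \frac{15251}{10}\right) = - \frac{2021260783}{10}$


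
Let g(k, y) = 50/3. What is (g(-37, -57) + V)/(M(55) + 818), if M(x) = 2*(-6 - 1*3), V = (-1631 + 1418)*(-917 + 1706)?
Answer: -504121/2400 ≈ -210.05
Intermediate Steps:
g(k, y) = 50/3 (g(k, y) = 50*(⅓) = 50/3)
V = -168057 (V = -213*789 = -168057)
M(x) = -18 (M(x) = 2*(-6 - 3) = 2*(-9) = -18)
(g(-37, -57) + V)/(M(55) + 818) = (50/3 - 168057)/(-18 + 818) = -504121/3/800 = -504121/3*1/800 = -504121/2400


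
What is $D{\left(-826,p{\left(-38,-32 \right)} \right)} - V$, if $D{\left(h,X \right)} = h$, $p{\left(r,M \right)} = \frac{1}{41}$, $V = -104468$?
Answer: $103642$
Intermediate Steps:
$p{\left(r,M \right)} = \frac{1}{41}$
$D{\left(-826,p{\left(-38,-32 \right)} \right)} - V = -826 - -104468 = -826 + 104468 = 103642$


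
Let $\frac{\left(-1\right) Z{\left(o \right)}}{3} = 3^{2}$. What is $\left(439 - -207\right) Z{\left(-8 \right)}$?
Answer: $-17442$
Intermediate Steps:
$Z{\left(o \right)} = -27$ ($Z{\left(o \right)} = - 3 \cdot 3^{2} = \left(-3\right) 9 = -27$)
$\left(439 - -207\right) Z{\left(-8 \right)} = \left(439 - -207\right) \left(-27\right) = \left(439 + 207\right) \left(-27\right) = 646 \left(-27\right) = -17442$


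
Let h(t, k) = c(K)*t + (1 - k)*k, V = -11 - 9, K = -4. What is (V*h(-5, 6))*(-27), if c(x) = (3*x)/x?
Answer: -24300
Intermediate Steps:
V = -20
c(x) = 3
h(t, k) = 3*t + k*(1 - k) (h(t, k) = 3*t + (1 - k)*k = 3*t + k*(1 - k))
(V*h(-5, 6))*(-27) = -20*(6 - 1*6**2 + 3*(-5))*(-27) = -20*(6 - 1*36 - 15)*(-27) = -20*(6 - 36 - 15)*(-27) = -20*(-45)*(-27) = 900*(-27) = -24300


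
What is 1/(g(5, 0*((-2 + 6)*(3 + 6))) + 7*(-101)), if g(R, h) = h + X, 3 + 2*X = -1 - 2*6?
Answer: -1/715 ≈ -0.0013986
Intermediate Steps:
X = -8 (X = -3/2 + (-1 - 2*6)/2 = -3/2 + (-1 - 12)/2 = -3/2 + (1/2)*(-13) = -3/2 - 13/2 = -8)
g(R, h) = -8 + h (g(R, h) = h - 8 = -8 + h)
1/(g(5, 0*((-2 + 6)*(3 + 6))) + 7*(-101)) = 1/((-8 + 0*((-2 + 6)*(3 + 6))) + 7*(-101)) = 1/((-8 + 0*(4*9)) - 707) = 1/((-8 + 0*36) - 707) = 1/((-8 + 0) - 707) = 1/(-8 - 707) = 1/(-715) = -1/715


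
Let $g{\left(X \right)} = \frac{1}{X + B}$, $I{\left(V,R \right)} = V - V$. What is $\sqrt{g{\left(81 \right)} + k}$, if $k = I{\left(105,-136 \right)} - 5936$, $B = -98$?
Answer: $\frac{i \sqrt{1715521}}{17} \approx 77.046 i$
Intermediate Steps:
$I{\left(V,R \right)} = 0$
$k = -5936$ ($k = 0 - 5936 = -5936$)
$g{\left(X \right)} = \frac{1}{-98 + X}$ ($g{\left(X \right)} = \frac{1}{X - 98} = \frac{1}{-98 + X}$)
$\sqrt{g{\left(81 \right)} + k} = \sqrt{\frac{1}{-98 + 81} - 5936} = \sqrt{\frac{1}{-17} - 5936} = \sqrt{- \frac{1}{17} - 5936} = \sqrt{- \frac{100913}{17}} = \frac{i \sqrt{1715521}}{17}$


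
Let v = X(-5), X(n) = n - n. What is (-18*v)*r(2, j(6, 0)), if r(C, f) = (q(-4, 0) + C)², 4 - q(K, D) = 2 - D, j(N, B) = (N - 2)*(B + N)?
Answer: 0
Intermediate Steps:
j(N, B) = (-2 + N)*(B + N)
q(K, D) = 2 + D (q(K, D) = 4 - (2 - D) = 4 + (-2 + D) = 2 + D)
r(C, f) = (2 + C)² (r(C, f) = ((2 + 0) + C)² = (2 + C)²)
X(n) = 0
v = 0
(-18*v)*r(2, j(6, 0)) = (-18*0)*(2 + 2)² = 0*4² = 0*16 = 0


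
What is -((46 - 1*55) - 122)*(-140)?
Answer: -18340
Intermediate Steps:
-((46 - 1*55) - 122)*(-140) = -((46 - 55) - 122)*(-140) = -(-9 - 122)*(-140) = -(-131)*(-140) = -1*18340 = -18340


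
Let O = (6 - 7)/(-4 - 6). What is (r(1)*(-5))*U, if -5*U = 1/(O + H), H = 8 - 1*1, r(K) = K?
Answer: 10/71 ≈ 0.14085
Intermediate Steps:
H = 7 (H = 8 - 1 = 7)
O = ⅒ (O = -1/(-10) = -1*(-⅒) = ⅒ ≈ 0.10000)
U = -2/71 (U = -1/(5*(⅒ + 7)) = -1/(5*71/10) = -⅕*10/71 = -2/71 ≈ -0.028169)
(r(1)*(-5))*U = (1*(-5))*(-2/71) = -5*(-2/71) = 10/71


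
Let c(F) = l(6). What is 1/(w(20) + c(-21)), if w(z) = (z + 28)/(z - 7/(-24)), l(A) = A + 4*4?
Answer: 487/11866 ≈ 0.041042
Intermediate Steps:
l(A) = 16 + A (l(A) = A + 16 = 16 + A)
c(F) = 22 (c(F) = 16 + 6 = 22)
w(z) = (28 + z)/(7/24 + z) (w(z) = (28 + z)/(z - 7*(-1/24)) = (28 + z)/(z + 7/24) = (28 + z)/(7/24 + z))
1/(w(20) + c(-21)) = 1/(24*(28 + 20)/(7 + 24*20) + 22) = 1/(24*48/(7 + 480) + 22) = 1/(24*48/487 + 22) = 1/(24*(1/487)*48 + 22) = 1/(1152/487 + 22) = 1/(11866/487) = 487/11866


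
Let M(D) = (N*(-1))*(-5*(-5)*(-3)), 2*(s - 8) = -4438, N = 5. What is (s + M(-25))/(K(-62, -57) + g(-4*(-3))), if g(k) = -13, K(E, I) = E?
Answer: 612/25 ≈ 24.480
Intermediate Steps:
s = -2211 (s = 8 + (½)*(-4438) = 8 - 2219 = -2211)
M(D) = 375 (M(D) = (5*(-1))*(-5*(-5)*(-3)) = -125*(-3) = -5*(-75) = 375)
(s + M(-25))/(K(-62, -57) + g(-4*(-3))) = (-2211 + 375)/(-62 - 13) = -1836/(-75) = -1836*(-1/75) = 612/25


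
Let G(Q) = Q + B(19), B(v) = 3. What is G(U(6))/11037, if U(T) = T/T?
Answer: 4/11037 ≈ 0.00036242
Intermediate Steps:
U(T) = 1
G(Q) = 3 + Q (G(Q) = Q + 3 = 3 + Q)
G(U(6))/11037 = (3 + 1)/11037 = 4*(1/11037) = 4/11037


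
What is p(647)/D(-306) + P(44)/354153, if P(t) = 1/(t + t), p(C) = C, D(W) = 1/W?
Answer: -6170200893647/31165464 ≈ -1.9798e+5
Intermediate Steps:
P(t) = 1/(2*t)
p(647)/D(-306) + P(44)/354153 = 647/(1/(-306)) + ((½)/44)/354153 = 647/(-1/306) + ((½)*(1/44))*(1/354153) = 647*(-306) + (1/88)*(1/354153) = -197982 + 1/31165464 = -6170200893647/31165464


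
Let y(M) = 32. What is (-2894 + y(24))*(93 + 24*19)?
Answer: -1571238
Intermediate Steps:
(-2894 + y(24))*(93 + 24*19) = (-2894 + 32)*(93 + 24*19) = -2862*(93 + 456) = -2862*549 = -1571238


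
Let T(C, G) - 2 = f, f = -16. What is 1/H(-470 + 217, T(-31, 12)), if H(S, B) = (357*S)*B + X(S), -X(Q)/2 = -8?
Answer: 1/1264510 ≈ 7.9082e-7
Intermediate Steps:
T(C, G) = -14 (T(C, G) = 2 - 16 = -14)
X(Q) = 16 (X(Q) = -2*(-8) = 16)
H(S, B) = 16 + 357*B*S (H(S, B) = (357*S)*B + 16 = 357*B*S + 16 = 16 + 357*B*S)
1/H(-470 + 217, T(-31, 12)) = 1/(16 + 357*(-14)*(-470 + 217)) = 1/(16 + 357*(-14)*(-253)) = 1/(16 + 1264494) = 1/1264510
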